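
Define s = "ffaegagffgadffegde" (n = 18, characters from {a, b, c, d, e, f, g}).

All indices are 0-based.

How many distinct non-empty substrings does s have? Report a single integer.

rank | idx | suffix
   0 |  10 | adffegde
   1 |   2 | aegagffgadffegde
   2 |   5 | agffgadffegde
   3 |  16 | de
   4 |  11 | dffegde
   5 |  17 | e
   6 |   3 | egagffgadffegde
   7 |  14 | egde
   8 |   1 | faegagffgadffegde
   9 |  13 | fegde
  10 |   0 | ffaegagffgadffegde
  11 |  12 | ffegde
  12 |   7 | ffgadffegde
  13 |   8 | fgadffegde
  14 |   9 | gadffegde
  15 |   4 | gagffgadffegde
  16 |  15 | gde
  17 |   6 | gffgadffegde

SA = [10, 2, 5, 16, 11, 17, 3, 14, 1, 13, 0, 12, 7, 8, 9, 4, 15, 6]
rank  pair      lcp
   1  s[10:],s[2:]  1  'a'
   2  s[2:],s[5:]  1  'a'
   3  s[5:],s[16:]  0  ''
   4  s[16:],s[11:]  1  'd'
   5  s[11:],s[17:]  0  ''
   6  s[17:],s[3:]  1  'e'
   7  s[3:],s[14:]  2  'eg'
   8  s[14:],s[1:]  0  ''
   9  s[1:],s[13:]  1  'f'
  10  s[13:],s[0:]  1  'f'
  11  s[0:],s[12:]  2  'ff'
  12  s[12:],s[7:]  2  'ff'
  13  s[7:],s[8:]  1  'f'
  14  s[8:],s[9:]  0  ''
  15  s[9:],s[4:]  2  'ga'
  16  s[4:],s[15:]  1  'g'
  17  s[15:],s[6:]  1  'g'

n(n+1)/2 = 18·19/2 = 171
Σ LCP = 0 + 1 + 1 + 0 + 1 + 0 + 1 + 2 + 0 + 1 + 1 + 2 + 2 + 1 + 0 + 2 + 1 + 1 = 17
distinct = 171 − 17 = 154

154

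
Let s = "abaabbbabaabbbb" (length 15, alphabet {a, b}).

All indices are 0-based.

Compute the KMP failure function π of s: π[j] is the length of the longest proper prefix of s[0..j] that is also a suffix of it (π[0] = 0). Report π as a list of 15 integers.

π[0] = 0
j=1 s[j]='b': π[1]=0 (border '')
j=2 s[j]='a': π[2]=1 (border 'a')
j=3 s[j]='a': k: 1→0; π[3]=1 (border 'a')
j=4 s[j]='b': π[4]=2 (border 'ab')
j=5 s[j]='b': k: 2→0; π[5]=0 (border '')
j=6 s[j]='b': π[6]=0 (border '')
j=7 s[j]='a': π[7]=1 (border 'a')
j=8 s[j]='b': π[8]=2 (border 'ab')
j=9 s[j]='a': π[9]=3 (border 'aba')
j=10 s[j]='a': π[10]=4 (border 'abaa')
j=11 s[j]='b': π[11]=5 (border 'abaab')
j=12 s[j]='b': π[12]=6 (border 'abaabb')
j=13 s[j]='b': π[13]=7 (border 'abaabbb')
j=14 s[j]='b': k: 7→0; π[14]=0 (border '')

[0, 0, 1, 1, 2, 0, 0, 1, 2, 3, 4, 5, 6, 7, 0]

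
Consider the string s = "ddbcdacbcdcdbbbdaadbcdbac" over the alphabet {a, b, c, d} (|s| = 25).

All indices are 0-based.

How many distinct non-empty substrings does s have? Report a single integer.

288

sorted suffixes:
  #0 SA[0]=16  'aadbcdbac'
  #1 SA[1]=23  'ac'
  #2 SA[2]=5  'acbcdcdbbbdaadbcdbac'
  #3 SA[3]=17  'adbcdbac'
  #4 SA[4]=22  'bac'
  #5 SA[5]=12  'bbbdaadbcdbac'
  #6 SA[6]=13  'bbdaadbcdbac'
  #7 SA[7]=2  'bcdacbcdcdbbbdaadbcdbac'
  #8 SA[8]=19  'bcdbac'
  #9 SA[9]=7  'bcdcdbbbdaadbcdbac'
  #10 SA[10]=14  'bdaadbcdbac'
  #11 SA[11]=24  'c'
  #12 SA[12]=6  'cbcdcdbbbdaadbcdbac'
  #13 SA[13]=3  'cdacbcdcdbbbdaadbcdbac'
  #14 SA[14]=20  'cdbac'
  #15 SA[15]=10  'cdbbbdaadbcdbac'
  #16 SA[16]=8  'cdcdbbbdaadbcdbac'
  #17 SA[17]=15  'daadbcdbac'
  #18 SA[18]=4  'dacbcdcdbbbdaadbcdbac'
  #19 SA[19]=21  'dbac'
  #20 SA[20]=11  'dbbbdaadbcdbac'
  #21 SA[21]=1  'dbcdacbcdcdbbbdaadbcdbac'
  #22 SA[22]=18  'dbcdbac'
  #23 SA[23]=9  'dcdbbbdaadbcdbac'
  #24 SA[24]=0  'ddbcdacbcdcdbbbdaadbcdbac'

SA = [16, 23, 5, 17, 22, 12, 13, 2, 19, 7, 14, 24, 6, 3, 20, 10, 8, 15, 4, 21, 11, 1, 18, 9, 0]
i: (SA[i-1],SA[i]) lcp shared
  1: (16,23) 1 'a'
  2: (23,5) 2 'ac'
  3: (5,17) 1 'a'
  4: (17,22) 0 ''
  5: (22,12) 1 'b'
  6: (12,13) 2 'bb'
  7: (13,2) 1 'b'
  8: (2,19) 3 'bcd'
  9: (19,7) 3 'bcd'
  10: (7,14) 1 'b'
  11: (14,24) 0 ''
  12: (24,6) 1 'c'
  13: (6,3) 1 'c'
  14: (3,20) 2 'cd'
  15: (20,10) 3 'cdb'
  16: (10,8) 2 'cd'
  17: (8,15) 0 ''
  18: (15,4) 2 'da'
  19: (4,21) 1 'd'
  20: (21,11) 2 'db'
  21: (11,1) 2 'db'
  22: (1,18) 4 'dbcd'
  23: (18,9) 1 'd'
  24: (9,0) 1 'd'

n(n+1)/2 = 25·26/2 = 325
Σ LCP = 0 + 1 + 2 + 1 + 0 + 1 + 2 + 1 + 3 + 3 + 1 + 0 + 1 + 1 + 2 + 3 + 2 + 0 + 2 + 1 + 2 + 2 + 4 + 1 + 1 = 37
distinct = 325 − 37 = 288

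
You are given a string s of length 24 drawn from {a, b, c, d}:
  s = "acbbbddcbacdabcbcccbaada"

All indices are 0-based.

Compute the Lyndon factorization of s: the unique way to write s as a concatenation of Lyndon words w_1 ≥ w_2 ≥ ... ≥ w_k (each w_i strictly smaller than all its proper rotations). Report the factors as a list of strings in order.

emit factor 1: 'acbbbddcbacd' (i=0, period=12)
emit factor 2: 'abcbcccb' (i=12, period=8)
emit factor 3: 'aad' (i=20, period=3)
emit factor 4: 'a' (i=23, period=1)

["acbbbddcbacd", "abcbcccb", "aad", "a"]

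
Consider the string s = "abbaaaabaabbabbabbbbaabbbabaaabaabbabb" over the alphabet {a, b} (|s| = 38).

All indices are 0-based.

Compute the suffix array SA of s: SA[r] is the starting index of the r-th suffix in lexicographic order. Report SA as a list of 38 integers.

rank | idx | suffix
   0 |   3 | aaaabaabbabbabbbbaabbbabaaabaabbabb
   1 |  27 | aaabaabbabb
   2 |   4 | aaabaabbabbabbbbaabbbabaaabaabbabb
   3 |  28 | aabaabbabb
   4 |   5 | aabaabbabbabbbbaabbbabaaabaabbabb
   5 |  31 | aabbabb
   6 |   8 | aabbabbabbbbaabbbabaaabaabbabb
   7 |  20 | aabbbabaaabaabbabb
   8 |  25 | abaaabaabbabb
   9 |  29 | abaabbabb
  10 |   6 | abaabbabbabbbbaabbbabaaabaabbabb
  11 |  35 | abb
  12 |   0 | abbaaaabaabbabbabbbbaabbbabaaabaabbabb
  13 |  32 | abbabb
  14 |   9 | abbabbabbbbaabbbabaaabaabbabb
  15 |  12 | abbabbbbaabbbabaaabaabbabb
  16 |  21 | abbbabaaabaabbabb
  17 |  15 | abbbbaabbbabaaabaabbabb
  18 |  37 | b
  19 |   2 | baaaabaabbabbabbbbaabbbabaaabaabbabb
  20 |  26 | baaabaabbabb
  21 |  30 | baabbabb
  22 |   7 | baabbabbabbbbaabbbabaaabaabbabb
  23 |  19 | baabbbabaaabaabbabb
  24 |  24 | babaaabaabbabb
  25 |  34 | babb
  26 |  11 | babbabbbbaabbbabaaabaabbabb
  27 |  14 | babbbbaabbbabaaabaabbabb
  28 |  36 | bb
  29 |   1 | bbaaaabaabbabbabbbbaabbbabaaabaabbabb
  30 |  18 | bbaabbbabaaabaabbabb
  31 |  23 | bbabaaabaabbabb
  32 |  33 | bbabb
  33 |  10 | bbabbabbbbaabbbabaaabaabbabb
  34 |  13 | bbabbbbaabbbabaaabaabbabb
  35 |  17 | bbbaabbbabaaabaabbabb
  36 |  22 | bbbabaaabaabbabb
  37 |  16 | bbbbaabbbabaaabaabbabb

[3, 27, 4, 28, 5, 31, 8, 20, 25, 29, 6, 35, 0, 32, 9, 12, 21, 15, 37, 2, 26, 30, 7, 19, 24, 34, 11, 14, 36, 1, 18, 23, 33, 10, 13, 17, 22, 16]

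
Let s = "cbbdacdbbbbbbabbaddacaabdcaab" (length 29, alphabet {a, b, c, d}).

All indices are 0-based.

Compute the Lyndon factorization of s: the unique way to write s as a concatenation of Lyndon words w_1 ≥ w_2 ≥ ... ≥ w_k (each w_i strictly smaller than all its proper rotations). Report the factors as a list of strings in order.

emit factor 1: 'c' (i=0, period=1)
emit factor 2: 'bbd' (i=1, period=3)
emit factor 3: 'acdbbbbbb' (i=4, period=9)
emit factor 4: 'abbaddac' (i=13, period=8)
emit factor 5: 'aabdc' (i=21, period=5)
emit factor 6: 'aab' (i=26, period=3)

["c", "bbd", "acdbbbbbb", "abbaddac", "aabdc", "aab"]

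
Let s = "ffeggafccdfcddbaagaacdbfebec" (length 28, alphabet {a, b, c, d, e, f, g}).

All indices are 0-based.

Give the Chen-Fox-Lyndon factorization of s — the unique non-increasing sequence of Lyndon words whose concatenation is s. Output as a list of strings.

["f", "f", "egg", "afccdfcddb", "aag", "aacdbfebec"]

emit factor 1: 'f' (i=0, period=1)
emit factor 2: 'f' (i=1, period=1)
emit factor 3: 'egg' (i=2, period=3)
emit factor 4: 'afccdfcddb' (i=5, period=10)
emit factor 5: 'aag' (i=15, period=3)
emit factor 6: 'aacdbfebec' (i=18, period=10)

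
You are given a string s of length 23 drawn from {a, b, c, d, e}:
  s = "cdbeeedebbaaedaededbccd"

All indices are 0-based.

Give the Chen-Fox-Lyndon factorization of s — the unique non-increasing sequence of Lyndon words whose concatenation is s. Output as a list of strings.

["cd", "beeede", "b", "b", "aaedaededbccd"]

emit factor 1: 'cd' (i=0, period=2)
emit factor 2: 'beeede' (i=2, period=6)
emit factor 3: 'b' (i=8, period=1)
emit factor 4: 'b' (i=9, period=1)
emit factor 5: 'aaedaededbccd' (i=10, period=13)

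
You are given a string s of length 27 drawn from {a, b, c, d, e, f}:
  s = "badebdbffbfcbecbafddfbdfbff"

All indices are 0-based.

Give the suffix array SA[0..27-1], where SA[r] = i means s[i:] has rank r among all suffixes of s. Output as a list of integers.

rank→(start, suffix):
  0 → (1, 'adebdbffbfcbecbafddfbdfbff')
  1 → (16, 'afddfbdfbff')
  2 → (0, 'badebdbffbfcbecbafddfbdfbff')
  3 → (15, 'bafddfbdfbff')
  4 → (4, 'bdbffbfcbecbafddfbdfbff')
  5 → (21, 'bdfbff')
  6 → (12, 'becbafddfbdfbff')
  7 → (9, 'bfcbecbafddfbdfbff')
  8 → (24, 'bff')
  9 → (6, 'bffbfcbecbafddfbdfbff')
  10 → (14, 'cbafddfbdfbff')
  11 → (11, 'cbecbafddfbdfbff')
  12 → (5, 'dbffbfcbecbafddfbdfbff')
  13 → (18, 'ddfbdfbff')
  14 → (2, 'debdbffbfcbecbafddfbdfbff')
  15 → (19, 'dfbdfbff')
  16 → (22, 'dfbff')
  17 → (3, 'ebdbffbfcbecbafddfbdfbff')
  18 → (13, 'ecbafddfbdfbff')
  19 → (26, 'f')
  20 → (20, 'fbdfbff')
  21 → (8, 'fbfcbecbafddfbdfbff')
  22 → (23, 'fbff')
  23 → (10, 'fcbecbafddfbdfbff')
  24 → (17, 'fddfbdfbff')
  25 → (25, 'ff')
  26 → (7, 'ffbfcbecbafddfbdfbff')

[1, 16, 0, 15, 4, 21, 12, 9, 24, 6, 14, 11, 5, 18, 2, 19, 22, 3, 13, 26, 20, 8, 23, 10, 17, 25, 7]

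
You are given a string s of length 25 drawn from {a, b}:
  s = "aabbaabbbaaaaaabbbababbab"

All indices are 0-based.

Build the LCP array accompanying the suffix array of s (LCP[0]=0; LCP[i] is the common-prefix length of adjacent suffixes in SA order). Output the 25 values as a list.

[0, 5, 4, 3, 2, 4, 6, 1, 2, 2, 4, 3, 5, 0, 1, 3, 2, 3, 3, 1, 4, 3, 4, 2, 4]

sorted suffixes:
  #0 SA[0]=9  'aaaaaabbbababbab'
  #1 SA[1]=10  'aaaaabbbababbab'
  #2 SA[2]=11  'aaaabbbababbab'
  #3 SA[3]=12  'aaabbbababbab'
  #4 SA[4]=0  'aabbaabbbaaaaaabbbababbab'
  #5 SA[5]=4  'aabbbaaaaaabbbababbab'
  #6 SA[6]=13  'aabbbababbab'
  #7 SA[7]=23  'ab'
  #8 SA[8]=18  'ababbab'
  #9 SA[9]=1  'abbaabbbaaaaaabbbababbab'
  #10 SA[10]=20  'abbab'
  #11 SA[11]=5  'abbbaaaaaabbbababbab'
  #12 SA[12]=14  'abbbababbab'
  #13 SA[13]=24  'b'
  #14 SA[14]=8  'baaaaaabbbababbab'
  #15 SA[15]=3  'baabbbaaaaaabbbababbab'
  #16 SA[16]=22  'bab'
  #17 SA[17]=17  'bababbab'
  #18 SA[18]=19  'babbab'
  #19 SA[19]=7  'bbaaaaaabbbababbab'
  #20 SA[20]=2  'bbaabbbaaaaaabbbababbab'
  #21 SA[21]=21  'bbab'
  #22 SA[22]=16  'bbababbab'
  #23 SA[23]=6  'bbbaaaaaabbbababbab'
  #24 SA[24]=15  'bbbababbab'

SA = [9, 10, 11, 12, 0, 4, 13, 23, 18, 1, 20, 5, 14, 24, 8, 3, 22, 17, 19, 7, 2, 21, 16, 6, 15]
[i] adj suffixes → lcp
  [1] 9/10 → 5 ('aaaaa')
  [2] 10/11 → 4 ('aaaa')
  [3] 11/12 → 3 ('aaa')
  [4] 12/0 → 2 ('aa')
  [5] 0/4 → 4 ('aabb')
  [6] 4/13 → 6 ('aabbba')
  [7] 13/23 → 1 ('a')
  [8] 23/18 → 2 ('ab')
  [9] 18/1 → 2 ('ab')
  [10] 1/20 → 4 ('abba')
  [11] 20/5 → 3 ('abb')
  [12] 5/14 → 5 ('abbba')
  [13] 14/24 → 0 ('')
  [14] 24/8 → 1 ('b')
  [15] 8/3 → 3 ('baa')
  [16] 3/22 → 2 ('ba')
  [17] 22/17 → 3 ('bab')
  [18] 17/19 → 3 ('bab')
  [19] 19/7 → 1 ('b')
  [20] 7/2 → 4 ('bbaa')
  [21] 2/21 → 3 ('bba')
  [22] 21/16 → 4 ('bbab')
  [23] 16/6 → 2 ('bb')
  [24] 6/15 → 4 ('bbba')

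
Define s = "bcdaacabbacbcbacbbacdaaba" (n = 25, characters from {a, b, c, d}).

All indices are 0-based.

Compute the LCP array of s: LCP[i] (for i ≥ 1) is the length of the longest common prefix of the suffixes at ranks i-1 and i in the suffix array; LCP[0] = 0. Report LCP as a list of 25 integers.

[0, 1, 2, 1, 2, 1, 2, 3, 2, 0, 2, 4, 3, 1, 4, 1, 2, 0, 1, 2, 2, 1, 4, 0, 3]

sorted suffixes:
  #0 SA[0]=24  'a'
  #1 SA[1]=21  'aaba'
  #2 SA[2]=3  'aacabbacbcbacbbacdaaba'
  #3 SA[3]=22  'aba'
  #4 SA[4]=6  'abbacbcbacbbacdaaba'
  #5 SA[5]=4  'acabbacbcbacbbacdaaba'
  #6 SA[6]=14  'acbbacdaaba'
  #7 SA[7]=9  'acbcbacbbacdaaba'
  #8 SA[8]=18  'acdaaba'
  #9 SA[9]=23  'ba'
  #10 SA[10]=13  'bacbbacdaaba'
  #11 SA[11]=8  'bacbcbacbbacdaaba'
  #12 SA[12]=17  'bacdaaba'
  #13 SA[13]=7  'bbacbcbacbbacdaaba'
  #14 SA[14]=16  'bbacdaaba'
  #15 SA[15]=11  'bcbacbbacdaaba'
  #16 SA[16]=0  'bcdaacabbacbcbacbbacdaaba'
  #17 SA[17]=5  'cabbacbcbacbbacdaaba'
  #18 SA[18]=12  'cbacbbacdaaba'
  #19 SA[19]=15  'cbbacdaaba'
  #20 SA[20]=10  'cbcbacbbacdaaba'
  #21 SA[21]=19  'cdaaba'
  #22 SA[22]=1  'cdaacabbacbcbacbbacdaaba'
  #23 SA[23]=20  'daaba'
  #24 SA[24]=2  'daacabbacbcbacbbacdaaba'

SA = [24, 21, 3, 22, 6, 4, 14, 9, 18, 23, 13, 8, 17, 7, 16, 11, 0, 5, 12, 15, 10, 19, 1, 20, 2]
rank  pair      lcp
   1  s[24:],s[21:]  1  'a'
   2  s[21:],s[3:]  2  'aa'
   3  s[3:],s[22:]  1  'a'
   4  s[22:],s[6:]  2  'ab'
   5  s[6:],s[4:]  1  'a'
   6  s[4:],s[14:]  2  'ac'
   7  s[14:],s[9:]  3  'acb'
   8  s[9:],s[18:]  2  'ac'
   9  s[18:],s[23:]  0  ''
  10  s[23:],s[13:]  2  'ba'
  11  s[13:],s[8:]  4  'bacb'
  12  s[8:],s[17:]  3  'bac'
  13  s[17:],s[7:]  1  'b'
  14  s[7:],s[16:]  4  'bbac'
  15  s[16:],s[11:]  1  'b'
  16  s[11:],s[0:]  2  'bc'
  17  s[0:],s[5:]  0  ''
  18  s[5:],s[12:]  1  'c'
  19  s[12:],s[15:]  2  'cb'
  20  s[15:],s[10:]  2  'cb'
  21  s[10:],s[19:]  1  'c'
  22  s[19:],s[1:]  4  'cdaa'
  23  s[1:],s[20:]  0  ''
  24  s[20:],s[2:]  3  'daa'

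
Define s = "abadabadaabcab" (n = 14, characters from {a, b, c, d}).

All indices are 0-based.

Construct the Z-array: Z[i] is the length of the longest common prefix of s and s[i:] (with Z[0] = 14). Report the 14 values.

[14, 0, 1, 0, 5, 0, 1, 0, 1, 2, 0, 0, 2, 0]

Z[0]=14
i=1: fresh scan; Z[1]=0
i=2: fresh scan; Z[2]=1 grow→box=[2,3)
i=3: fresh scan; Z[3]=0
i=4: fresh scan; Z[4]=5 grow→box=[4,9)
i=5: min(r-i=4, Z[1]=0)=0; Z[5]=0
i=6: min(r-i=3, Z[2]=1)=1; Z[6]=1
i=7: min(r-i=2, Z[3]=0)=0; Z[7]=0
i=8: min(r-i=1, Z[4]=5)=1; Z[8]=1
i=9: fresh scan; Z[9]=2 grow→box=[9,11)
i=10: min(r-i=1, Z[1]=0)=0; Z[10]=0
i=11: fresh scan; Z[11]=0
i=12: fresh scan; Z[12]=2 grow→box=[12,14)
i=13: min(r-i=1, Z[1]=0)=0; Z[13]=0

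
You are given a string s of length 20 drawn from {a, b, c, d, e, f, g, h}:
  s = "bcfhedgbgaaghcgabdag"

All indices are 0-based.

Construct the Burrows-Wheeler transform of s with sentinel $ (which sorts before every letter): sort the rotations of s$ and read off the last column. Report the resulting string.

gggda$agbhbehcabcdagf

rank  rotation               last
    0  $bcfhedgbgaaghcgabdag  g
    1  aaghcgabdag$bcfhedgbg  g
    2  abdag$bcfhedgbgaaghcg  g
    3  ag$bcfhedgbgaaghcgabd  d
    4  aghcgabdag$bcfhedgbga  a
    5  bcfhedgbgaaghcgabdag$  $
    6  bdag$bcfhedgbgaaghcga  a
    7  bgaaghcgabdag$bcfhedg  g
    8  cfhedgbgaaghcgabdag$b  b
    9  cgabdag$bcfhedgbgaagh  h
   10  dag$bcfhedgbgaaghcgab  b
   11  dgbgaaghcgabdag$bcfhe  e
   12  edgbgaaghcgabdag$bcfh  h
   13  fhedgbgaaghcgabdag$bc  c
   14  g$bcfhedgbgaaghcgabda  a
   15  gaaghcgabdag$bcfhedgb  b
   16  gabdag$bcfhedgbgaaghc  c
   17  gbgaaghcgabdag$bcfhed  d
   18  ghcgabdag$bcfhedgbgaa  a
   19  hcgabdag$bcfhedgbgaag  g
   20  hedgbgaaghcgabdag$bcf  f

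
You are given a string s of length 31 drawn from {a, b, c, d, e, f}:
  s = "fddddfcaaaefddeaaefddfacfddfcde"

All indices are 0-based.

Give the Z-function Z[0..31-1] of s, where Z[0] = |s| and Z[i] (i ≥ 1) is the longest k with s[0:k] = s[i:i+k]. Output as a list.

[31, 0, 0, 0, 0, 1, 0, 0, 0, 0, 0, 3, 0, 0, 0, 0, 0, 0, 3, 0, 0, 1, 0, 0, 3, 0, 0, 1, 0, 0, 0]

Z[0]=31
i=1: fresh scan; Z[1]=0
i=2: fresh scan; Z[2]=0
i=3: fresh scan; Z[3]=0
i=4: fresh scan; Z[4]=0
i=5: fresh scan; Z[5]=1 grow→box=[5,6)
i=6: fresh scan; Z[6]=0
i=7: fresh scan; Z[7]=0
i=8: fresh scan; Z[8]=0
i=9: fresh scan; Z[9]=0
i=10: fresh scan; Z[10]=0
i=11: fresh scan; Z[11]=3 grow→box=[11,14)
i=12: min(r-i=2, Z[1]=0)=0; Z[12]=0
i=13: min(r-i=1, Z[2]=0)=0; Z[13]=0
i=14: fresh scan; Z[14]=0
i=15: fresh scan; Z[15]=0
i=16: fresh scan; Z[16]=0
i=17: fresh scan; Z[17]=0
i=18: fresh scan; Z[18]=3 grow→box=[18,21)
i=19: min(r-i=2, Z[1]=0)=0; Z[19]=0
i=20: min(r-i=1, Z[2]=0)=0; Z[20]=0
i=21: fresh scan; Z[21]=1 grow→box=[21,22)
i=22: fresh scan; Z[22]=0
i=23: fresh scan; Z[23]=0
i=24: fresh scan; Z[24]=3 grow→box=[24,27)
i=25: min(r-i=2, Z[1]=0)=0; Z[25]=0
i=26: min(r-i=1, Z[2]=0)=0; Z[26]=0
i=27: fresh scan; Z[27]=1 grow→box=[27,28)
i=28: fresh scan; Z[28]=0
i=29: fresh scan; Z[29]=0
i=30: fresh scan; Z[30]=0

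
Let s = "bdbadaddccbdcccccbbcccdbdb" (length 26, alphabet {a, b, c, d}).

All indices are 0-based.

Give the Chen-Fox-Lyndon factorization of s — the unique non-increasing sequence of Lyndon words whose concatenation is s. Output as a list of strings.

emit factor 1: 'bd' (i=0, period=2)
emit factor 2: 'b' (i=2, period=1)
emit factor 3: 'adaddccbdcccccbbcccdbdb' (i=3, period=23)

["bd", "b", "adaddccbdcccccbbcccdbdb"]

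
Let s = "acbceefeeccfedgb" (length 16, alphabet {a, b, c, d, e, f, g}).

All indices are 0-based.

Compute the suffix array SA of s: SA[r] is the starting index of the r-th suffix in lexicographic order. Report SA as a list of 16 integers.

sorted suffixes:
  #0 SA[0]=0  'acbceefeeccfedgb'
  #1 SA[1]=15  'b'
  #2 SA[2]=2  'bceefeeccfedgb'
  #3 SA[3]=1  'cbceefeeccfedgb'
  #4 SA[4]=9  'ccfedgb'
  #5 SA[5]=3  'ceefeeccfedgb'
  #6 SA[6]=10  'cfedgb'
  #7 SA[7]=13  'dgb'
  #8 SA[8]=8  'eccfedgb'
  #9 SA[9]=12  'edgb'
  #10 SA[10]=7  'eeccfedgb'
  #11 SA[11]=4  'eefeeccfedgb'
  #12 SA[12]=5  'efeeccfedgb'
  #13 SA[13]=11  'fedgb'
  #14 SA[14]=6  'feeccfedgb'
  #15 SA[15]=14  'gb'

[0, 15, 2, 1, 9, 3, 10, 13, 8, 12, 7, 4, 5, 11, 6, 14]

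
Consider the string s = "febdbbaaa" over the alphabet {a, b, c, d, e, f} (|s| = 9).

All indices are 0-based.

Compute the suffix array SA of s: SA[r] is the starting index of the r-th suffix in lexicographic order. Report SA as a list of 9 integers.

rank→(start, suffix):
  0 → (8, 'a')
  1 → (7, 'aa')
  2 → (6, 'aaa')
  3 → (5, 'baaa')
  4 → (4, 'bbaaa')
  5 → (2, 'bdbbaaa')
  6 → (3, 'dbbaaa')
  7 → (1, 'ebdbbaaa')
  8 → (0, 'febdbbaaa')

[8, 7, 6, 5, 4, 2, 3, 1, 0]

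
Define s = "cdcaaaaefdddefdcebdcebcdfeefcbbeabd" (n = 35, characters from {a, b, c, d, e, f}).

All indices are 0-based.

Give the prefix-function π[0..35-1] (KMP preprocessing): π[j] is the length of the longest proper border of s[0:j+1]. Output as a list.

π[0] = 0
j=1 s[j]='d': π[1]=0 (border '')
j=2 s[j]='c': π[2]=1 (border 'c')
j=3 s[j]='a': k: 1→0; π[3]=0 (border '')
j=4 s[j]='a': π[4]=0 (border '')
j=5 s[j]='a': π[5]=0 (border '')
j=6 s[j]='a': π[6]=0 (border '')
j=7 s[j]='e': π[7]=0 (border '')
j=8 s[j]='f': π[8]=0 (border '')
j=9 s[j]='d': π[9]=0 (border '')
j=10 s[j]='d': π[10]=0 (border '')
j=11 s[j]='d': π[11]=0 (border '')
j=12 s[j]='e': π[12]=0 (border '')
j=13 s[j]='f': π[13]=0 (border '')
j=14 s[j]='d': π[14]=0 (border '')
j=15 s[j]='c': π[15]=1 (border 'c')
j=16 s[j]='e': k: 1→0; π[16]=0 (border '')
j=17 s[j]='b': π[17]=0 (border '')
j=18 s[j]='d': π[18]=0 (border '')
j=19 s[j]='c': π[19]=1 (border 'c')
j=20 s[j]='e': k: 1→0; π[20]=0 (border '')
j=21 s[j]='b': π[21]=0 (border '')
j=22 s[j]='c': π[22]=1 (border 'c')
j=23 s[j]='d': π[23]=2 (border 'cd')
j=24 s[j]='f': k: 2→0; π[24]=0 (border '')
j=25 s[j]='e': π[25]=0 (border '')
j=26 s[j]='e': π[26]=0 (border '')
j=27 s[j]='f': π[27]=0 (border '')
j=28 s[j]='c': π[28]=1 (border 'c')
j=29 s[j]='b': k: 1→0; π[29]=0 (border '')
j=30 s[j]='b': π[30]=0 (border '')
j=31 s[j]='e': π[31]=0 (border '')
j=32 s[j]='a': π[32]=0 (border '')
j=33 s[j]='b': π[33]=0 (border '')
j=34 s[j]='d': π[34]=0 (border '')

[0, 0, 1, 0, 0, 0, 0, 0, 0, 0, 0, 0, 0, 0, 0, 1, 0, 0, 0, 1, 0, 0, 1, 2, 0, 0, 0, 0, 1, 0, 0, 0, 0, 0, 0]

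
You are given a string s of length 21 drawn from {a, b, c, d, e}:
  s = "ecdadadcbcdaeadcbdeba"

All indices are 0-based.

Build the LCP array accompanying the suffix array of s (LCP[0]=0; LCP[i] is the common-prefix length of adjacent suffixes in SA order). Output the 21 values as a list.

sorted suffixes:
  #0 SA[0]=20  'a'
  #1 SA[1]=3  'adadcbcdaeadcbdeba'
  #2 SA[2]=5  'adcbcdaeadcbdeba'
  #3 SA[3]=13  'adcbdeba'
  #4 SA[4]=11  'aeadcbdeba'
  #5 SA[5]=19  'ba'
  #6 SA[6]=8  'bcdaeadcbdeba'
  #7 SA[7]=16  'bdeba'
  #8 SA[8]=7  'cbcdaeadcbdeba'
  #9 SA[9]=15  'cbdeba'
  #10 SA[10]=1  'cdadadcbcdaeadcbdeba'
  #11 SA[11]=9  'cdaeadcbdeba'
  #12 SA[12]=2  'dadadcbcdaeadcbdeba'
  #13 SA[13]=4  'dadcbcdaeadcbdeba'
  #14 SA[14]=10  'daeadcbdeba'
  #15 SA[15]=6  'dcbcdaeadcbdeba'
  #16 SA[16]=14  'dcbdeba'
  #17 SA[17]=17  'deba'
  #18 SA[18]=12  'eadcbdeba'
  #19 SA[19]=18  'eba'
  #20 SA[20]=0  'ecdadadcbcdaeadcbdeba'

SA = [20, 3, 5, 13, 11, 19, 8, 16, 7, 15, 1, 9, 2, 4, 10, 6, 14, 17, 12, 18, 0]
i: (SA[i-1],SA[i]) lcp shared
  1: (20,3) 1 'a'
  2: (3,5) 2 'ad'
  3: (5,13) 4 'adcb'
  4: (13,11) 1 'a'
  5: (11,19) 0 ''
  6: (19,8) 1 'b'
  7: (8,16) 1 'b'
  8: (16,7) 0 ''
  9: (7,15) 2 'cb'
  10: (15,1) 1 'c'
  11: (1,9) 3 'cda'
  12: (9,2) 0 ''
  13: (2,4) 3 'dad'
  14: (4,10) 2 'da'
  15: (10,6) 1 'd'
  16: (6,14) 3 'dcb'
  17: (14,17) 1 'd'
  18: (17,12) 0 ''
  19: (12,18) 1 'e'
  20: (18,0) 1 'e'

[0, 1, 2, 4, 1, 0, 1, 1, 0, 2, 1, 3, 0, 3, 2, 1, 3, 1, 0, 1, 1]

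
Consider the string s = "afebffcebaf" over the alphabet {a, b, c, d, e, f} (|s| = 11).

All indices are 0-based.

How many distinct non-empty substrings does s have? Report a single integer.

58

sorted suffixes:
  #0 SA[0]=9  'af'
  #1 SA[1]=0  'afebffcebaf'
  #2 SA[2]=8  'baf'
  #3 SA[3]=3  'bffcebaf'
  #4 SA[4]=6  'cebaf'
  #5 SA[5]=7  'ebaf'
  #6 SA[6]=2  'ebffcebaf'
  #7 SA[7]=10  'f'
  #8 SA[8]=5  'fcebaf'
  #9 SA[9]=1  'febffcebaf'
  #10 SA[10]=4  'ffcebaf'

SA = [9, 0, 8, 3, 6, 7, 2, 10, 5, 1, 4]
[i] adj suffixes → lcp
  [1] 9/0 → 2 ('af')
  [2] 0/8 → 0 ('')
  [3] 8/3 → 1 ('b')
  [4] 3/6 → 0 ('')
  [5] 6/7 → 0 ('')
  [6] 7/2 → 2 ('eb')
  [7] 2/10 → 0 ('')
  [8] 10/5 → 1 ('f')
  [9] 5/1 → 1 ('f')
  [10] 1/4 → 1 ('f')

n(n+1)/2 = 11·12/2 = 66
Σ LCP = 0 + 2 + 0 + 1 + 0 + 0 + 2 + 0 + 1 + 1 + 1 = 8
distinct = 66 − 8 = 58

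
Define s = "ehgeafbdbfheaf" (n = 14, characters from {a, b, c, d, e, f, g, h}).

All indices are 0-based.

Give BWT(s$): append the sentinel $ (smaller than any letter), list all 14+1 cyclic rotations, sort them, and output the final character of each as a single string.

rank  rotation         last
    0  $ehgeafbdbfheaf  f
    1  af$ehgeafbdbfhe  e
    2  afbdbfheaf$ehge  e
    3  bdbfheaf$ehgeaf  f
    4  bfheaf$ehgeafbd  d
    5  dbfheaf$ehgeafb  b
    6  eaf$ehgeafbdbfh  h
    7  eafbdbfheaf$ehg  g
    8  ehgeafbdbfheaf$  $
    9  f$ehgeafbdbfhea  a
   10  fbdbfheaf$ehgea  a
   11  fheaf$ehgeafbdb  b
   12  geafbdbfheaf$eh  h
   13  heaf$ehgeafbdbf  f
   14  hgeafbdbfheaf$e  e

feefdbhg$aabhfe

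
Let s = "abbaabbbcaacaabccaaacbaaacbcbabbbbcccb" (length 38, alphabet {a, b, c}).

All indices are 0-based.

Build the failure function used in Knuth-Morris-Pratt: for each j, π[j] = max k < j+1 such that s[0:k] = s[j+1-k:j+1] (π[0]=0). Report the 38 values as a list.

[0, 0, 0, 1, 1, 2, 3, 0, 0, 1, 1, 0, 1, 1, 2, 0, 0, 1, 1, 1, 0, 0, 1, 1, 1, 0, 0, 0, 0, 1, 2, 3, 0, 0, 0, 0, 0, 0]

π[0] = 0
j=1 s[j]='b': π[1]=0 (border '')
j=2 s[j]='b': π[2]=0 (border '')
j=3 s[j]='a': π[3]=1 (border 'a')
j=4 s[j]='a': k: 1→0; π[4]=1 (border 'a')
j=5 s[j]='b': π[5]=2 (border 'ab')
j=6 s[j]='b': π[6]=3 (border 'abb')
j=7 s[j]='b': k: 3→0; π[7]=0 (border '')
j=8 s[j]='c': π[8]=0 (border '')
j=9 s[j]='a': π[9]=1 (border 'a')
j=10 s[j]='a': k: 1→0; π[10]=1 (border 'a')
j=11 s[j]='c': k: 1→0; π[11]=0 (border '')
j=12 s[j]='a': π[12]=1 (border 'a')
j=13 s[j]='a': k: 1→0; π[13]=1 (border 'a')
j=14 s[j]='b': π[14]=2 (border 'ab')
j=15 s[j]='c': k: 2→0; π[15]=0 (border '')
j=16 s[j]='c': π[16]=0 (border '')
j=17 s[j]='a': π[17]=1 (border 'a')
j=18 s[j]='a': k: 1→0; π[18]=1 (border 'a')
j=19 s[j]='a': k: 1→0; π[19]=1 (border 'a')
j=20 s[j]='c': k: 1→0; π[20]=0 (border '')
j=21 s[j]='b': π[21]=0 (border '')
j=22 s[j]='a': π[22]=1 (border 'a')
j=23 s[j]='a': k: 1→0; π[23]=1 (border 'a')
j=24 s[j]='a': k: 1→0; π[24]=1 (border 'a')
j=25 s[j]='c': k: 1→0; π[25]=0 (border '')
j=26 s[j]='b': π[26]=0 (border '')
j=27 s[j]='c': π[27]=0 (border '')
j=28 s[j]='b': π[28]=0 (border '')
j=29 s[j]='a': π[29]=1 (border 'a')
j=30 s[j]='b': π[30]=2 (border 'ab')
j=31 s[j]='b': π[31]=3 (border 'abb')
j=32 s[j]='b': k: 3→0; π[32]=0 (border '')
j=33 s[j]='b': π[33]=0 (border '')
j=34 s[j]='c': π[34]=0 (border '')
j=35 s[j]='c': π[35]=0 (border '')
j=36 s[j]='c': π[36]=0 (border '')
j=37 s[j]='b': π[37]=0 (border '')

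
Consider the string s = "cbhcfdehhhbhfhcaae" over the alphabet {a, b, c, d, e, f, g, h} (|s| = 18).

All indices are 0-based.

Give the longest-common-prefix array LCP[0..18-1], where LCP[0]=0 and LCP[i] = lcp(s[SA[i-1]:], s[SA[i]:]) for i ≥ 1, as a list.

sorted suffixes:
  #0 SA[0]=15  'aae'
  #1 SA[1]=16  'ae'
  #2 SA[2]=1  'bhcfdehhhbhfhcaae'
  #3 SA[3]=10  'bhfhcaae'
  #4 SA[4]=14  'caae'
  #5 SA[5]=0  'cbhcfdehhhbhfhcaae'
  #6 SA[6]=3  'cfdehhhbhfhcaae'
  #7 SA[7]=5  'dehhhbhfhcaae'
  #8 SA[8]=17  'e'
  #9 SA[9]=6  'ehhhbhfhcaae'
  #10 SA[10]=4  'fdehhhbhfhcaae'
  #11 SA[11]=12  'fhcaae'
  #12 SA[12]=9  'hbhfhcaae'
  #13 SA[13]=13  'hcaae'
  #14 SA[14]=2  'hcfdehhhbhfhcaae'
  #15 SA[15]=11  'hfhcaae'
  #16 SA[16]=8  'hhbhfhcaae'
  #17 SA[17]=7  'hhhbhfhcaae'

SA = [15, 16, 1, 10, 14, 0, 3, 5, 17, 6, 4, 12, 9, 13, 2, 11, 8, 7]
[i] adj suffixes → lcp
  [1] 15/16 → 1 ('a')
  [2] 16/1 → 0 ('')
  [3] 1/10 → 2 ('bh')
  [4] 10/14 → 0 ('')
  [5] 14/0 → 1 ('c')
  [6] 0/3 → 1 ('c')
  [7] 3/5 → 0 ('')
  [8] 5/17 → 0 ('')
  [9] 17/6 → 1 ('e')
  [10] 6/4 → 0 ('')
  [11] 4/12 → 1 ('f')
  [12] 12/9 → 0 ('')
  [13] 9/13 → 1 ('h')
  [14] 13/2 → 2 ('hc')
  [15] 2/11 → 1 ('h')
  [16] 11/8 → 1 ('h')
  [17] 8/7 → 2 ('hh')

[0, 1, 0, 2, 0, 1, 1, 0, 0, 1, 0, 1, 0, 1, 2, 1, 1, 2]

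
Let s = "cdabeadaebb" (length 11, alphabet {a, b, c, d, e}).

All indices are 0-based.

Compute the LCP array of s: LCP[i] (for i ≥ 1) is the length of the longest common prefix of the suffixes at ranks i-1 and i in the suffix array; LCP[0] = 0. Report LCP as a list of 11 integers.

[0, 1, 1, 0, 1, 1, 0, 0, 2, 0, 1]

rank→(start, suffix):
  0 → (2, 'abeadaebb')
  1 → (5, 'adaebb')
  2 → (7, 'aebb')
  3 → (10, 'b')
  4 → (9, 'bb')
  5 → (3, 'beadaebb')
  6 → (0, 'cdabeadaebb')
  7 → (1, 'dabeadaebb')
  8 → (6, 'daebb')
  9 → (4, 'eadaebb')
  10 → (8, 'ebb')

SA = [2, 5, 7, 10, 9, 3, 0, 1, 6, 4, 8]
rank  pair      lcp
   1  s[2:],s[5:]  1  'a'
   2  s[5:],s[7:]  1  'a'
   3  s[7:],s[10:]  0  ''
   4  s[10:],s[9:]  1  'b'
   5  s[9:],s[3:]  1  'b'
   6  s[3:],s[0:]  0  ''
   7  s[0:],s[1:]  0  ''
   8  s[1:],s[6:]  2  'da'
   9  s[6:],s[4:]  0  ''
  10  s[4:],s[8:]  1  'e'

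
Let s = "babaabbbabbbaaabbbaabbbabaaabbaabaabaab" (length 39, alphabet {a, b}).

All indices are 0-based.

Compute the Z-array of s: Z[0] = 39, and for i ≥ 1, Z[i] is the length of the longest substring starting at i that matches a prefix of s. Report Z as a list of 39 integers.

Z[0]=39
i=1: outside box; Z[1]=0
i=2: outside box; Z[2]=2 scan→box=[2,4)
i=3: min(r-i=1, Z[1]=0)=0; Z[3]=0
i=4: outside box; Z[4]=0
i=5: outside box; Z[5]=1 scan→box=[5,6)
i=6: outside box; Z[6]=1 scan→box=[6,7)
i=7: outside box; Z[7]=3 scan→box=[7,10)
i=8: min(r-i=2, Z[1]=0)=0; Z[8]=0
i=9: min(r-i=1, Z[2]=2)=1; Z[9]=1
i=10: outside box; Z[10]=1 scan→box=[10,11)
i=11: outside box; Z[11]=2 scan→box=[11,13)
i=12: min(r-i=1, Z[1]=0)=0; Z[12]=0
i=13: outside box; Z[13]=0
i=14: outside box; Z[14]=0
i=15: outside box; Z[15]=1 scan→box=[15,16)
i=16: outside box; Z[16]=1 scan→box=[16,17)
i=17: outside box; Z[17]=2 scan→box=[17,19)
i=18: min(r-i=1, Z[1]=0)=0; Z[18]=0
i=19: outside box; Z[19]=0
i=20: outside box; Z[20]=1 scan→box=[20,21)
i=21: outside box; Z[21]=1 scan→box=[21,22)
i=22: outside box; Z[22]=5 scan→box=[22,27)
i=23: min(r-i=4, Z[1]=0)=0; Z[23]=0
i=24: min(r-i=3, Z[2]=2)=2; Z[24]=2
i=25: min(r-i=2, Z[3]=0)=0; Z[25]=0
i=26: min(r-i=1, Z[4]=0)=0; Z[26]=0
i=27: outside box; Z[27]=0
i=28: outside box; Z[28]=1 scan→box=[28,29)
i=29: outside box; Z[29]=2 scan→box=[29,31)
i=30: min(r-i=1, Z[1]=0)=0; Z[30]=0
i=31: outside box; Z[31]=0
i=32: outside box; Z[32]=2 scan→box=[32,34)
i=33: min(r-i=1, Z[1]=0)=0; Z[33]=0
i=34: outside box; Z[34]=0
i=35: outside box; Z[35]=2 scan→box=[35,37)
i=36: min(r-i=1, Z[1]=0)=0; Z[36]=0
i=37: outside box; Z[37]=0
i=38: outside box; Z[38]=1 scan→box=[38,39)

[39, 0, 2, 0, 0, 1, 1, 3, 0, 1, 1, 2, 0, 0, 0, 1, 1, 2, 0, 0, 1, 1, 5, 0, 2, 0, 0, 0, 1, 2, 0, 0, 2, 0, 0, 2, 0, 0, 1]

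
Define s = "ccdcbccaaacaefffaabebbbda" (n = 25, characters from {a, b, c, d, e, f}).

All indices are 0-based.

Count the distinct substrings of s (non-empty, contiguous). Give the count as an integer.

300

rank | idx | suffix
   0 |  24 | a
   1 |   7 | aaacaefffaabebbbda
   2 |  16 | aabebbbda
   3 |   8 | aacaefffaabebbbda
   4 |  17 | abebbbda
   5 |   9 | acaefffaabebbbda
   6 |  11 | aefffaabebbbda
   7 |  20 | bbbda
   8 |  21 | bbda
   9 |   4 | bccaaacaefffaabebbbda
  10 |  22 | bda
  11 |  18 | bebbbda
  12 |   6 | caaacaefffaabebbbda
  13 |  10 | caefffaabebbbda
  14 |   3 | cbccaaacaefffaabebbbda
  15 |   5 | ccaaacaefffaabebbbda
  16 |   0 | ccdcbccaaacaefffaabebbbda
  17 |   1 | cdcbccaaacaefffaabebbbda
  18 |  23 | da
  19 |   2 | dcbccaaacaefffaabebbbda
  20 |  19 | ebbbda
  21 |  12 | efffaabebbbda
  22 |  15 | faabebbbda
  23 |  14 | ffaabebbbda
  24 |  13 | fffaabebbbda

SA = [24, 7, 16, 8, 17, 9, 11, 20, 21, 4, 22, 18, 6, 10, 3, 5, 0, 1, 23, 2, 19, 12, 15, 14, 13]
rank  pair      lcp
   1  s[24:],s[7:]  1  'a'
   2  s[7:],s[16:]  2  'aa'
   3  s[16:],s[8:]  2  'aa'
   4  s[8:],s[17:]  1  'a'
   5  s[17:],s[9:]  1  'a'
   6  s[9:],s[11:]  1  'a'
   7  s[11:],s[20:]  0  ''
   8  s[20:],s[21:]  2  'bb'
   9  s[21:],s[4:]  1  'b'
  10  s[4:],s[22:]  1  'b'
  11  s[22:],s[18:]  1  'b'
  12  s[18:],s[6:]  0  ''
  13  s[6:],s[10:]  2  'ca'
  14  s[10:],s[3:]  1  'c'
  15  s[3:],s[5:]  1  'c'
  16  s[5:],s[0:]  2  'cc'
  17  s[0:],s[1:]  1  'c'
  18  s[1:],s[23:]  0  ''
  19  s[23:],s[2:]  1  'd'
  20  s[2:],s[19:]  0  ''
  21  s[19:],s[12:]  1  'e'
  22  s[12:],s[15:]  0  ''
  23  s[15:],s[14:]  1  'f'
  24  s[14:],s[13:]  2  'ff'

n(n+1)/2 = 25·26/2 = 325
Σ LCP = 0 + 1 + 2 + 2 + 1 + 1 + 1 + 0 + 2 + 1 + 1 + 1 + 0 + 2 + 1 + 1 + 2 + 1 + 0 + 1 + 0 + 1 + 0 + 1 + 2 = 25
distinct = 325 − 25 = 300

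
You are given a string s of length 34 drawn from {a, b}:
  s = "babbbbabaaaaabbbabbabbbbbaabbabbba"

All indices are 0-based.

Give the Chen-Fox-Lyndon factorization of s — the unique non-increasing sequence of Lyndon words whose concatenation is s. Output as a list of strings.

emit factor 1: 'b' (i=0, period=1)
emit factor 2: 'abbbb' (i=1, period=5)
emit factor 3: 'ab' (i=6, period=2)
emit factor 4: 'aaaaabbbabbabbbbbaabbabbb' (i=8, period=25)
emit factor 5: 'a' (i=33, period=1)

["b", "abbbb", "ab", "aaaaabbbabbabbbbbaabbabbb", "a"]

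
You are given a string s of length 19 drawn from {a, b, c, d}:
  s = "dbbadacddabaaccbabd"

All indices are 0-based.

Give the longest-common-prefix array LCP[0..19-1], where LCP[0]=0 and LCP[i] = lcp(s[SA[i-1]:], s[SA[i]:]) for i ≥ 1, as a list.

sorted suffixes:
  #0 SA[0]=11  'aaccbabd'
  #1 SA[1]=9  'abaaccbabd'
  #2 SA[2]=16  'abd'
  #3 SA[3]=12  'accbabd'
  #4 SA[4]=5  'acddabaaccbabd'
  #5 SA[5]=3  'adacddabaaccbabd'
  #6 SA[6]=10  'baaccbabd'
  #7 SA[7]=15  'babd'
  #8 SA[8]=2  'badacddabaaccbabd'
  #9 SA[9]=1  'bbadacddabaaccbabd'
  #10 SA[10]=17  'bd'
  #11 SA[11]=14  'cbabd'
  #12 SA[12]=13  'ccbabd'
  #13 SA[13]=6  'cddabaaccbabd'
  #14 SA[14]=18  'd'
  #15 SA[15]=8  'dabaaccbabd'
  #16 SA[16]=4  'dacddabaaccbabd'
  #17 SA[17]=0  'dbbadacddabaaccbabd'
  #18 SA[18]=7  'ddabaaccbabd'

SA = [11, 9, 16, 12, 5, 3, 10, 15, 2, 1, 17, 14, 13, 6, 18, 8, 4, 0, 7]
[i] adj suffixes → lcp
  [1] 11/9 → 1 ('a')
  [2] 9/16 → 2 ('ab')
  [3] 16/12 → 1 ('a')
  [4] 12/5 → 2 ('ac')
  [5] 5/3 → 1 ('a')
  [6] 3/10 → 0 ('')
  [7] 10/15 → 2 ('ba')
  [8] 15/2 → 2 ('ba')
  [9] 2/1 → 1 ('b')
  [10] 1/17 → 1 ('b')
  [11] 17/14 → 0 ('')
  [12] 14/13 → 1 ('c')
  [13] 13/6 → 1 ('c')
  [14] 6/18 → 0 ('')
  [15] 18/8 → 1 ('d')
  [16] 8/4 → 2 ('da')
  [17] 4/0 → 1 ('d')
  [18] 0/7 → 1 ('d')

[0, 1, 2, 1, 2, 1, 0, 2, 2, 1, 1, 0, 1, 1, 0, 1, 2, 1, 1]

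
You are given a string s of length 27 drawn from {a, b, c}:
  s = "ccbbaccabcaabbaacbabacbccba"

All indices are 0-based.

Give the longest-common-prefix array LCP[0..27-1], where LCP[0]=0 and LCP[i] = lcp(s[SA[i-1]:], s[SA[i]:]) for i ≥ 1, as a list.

[0, 1, 2, 1, 2, 2, 1, 3, 2, 0, 2, 2, 2, 3, 1, 3, 1, 2, 0, 2, 1, 3, 2, 2, 1, 2, 3]

rank | idx | suffix
   0 |  26 | a
   1 |  10 | aabbaacbabacbccba
   2 |  14 | aacbabacbccba
   3 |  18 | abacbccba
   4 |  11 | abbaacbabacbccba
   5 |   7 | abcaabbaacbabacbccba
   6 |  15 | acbabacbccba
   7 |  20 | acbccba
   8 |   4 | accabcaabbaacbabacbccba
   9 |  25 | ba
  10 |  13 | baacbabacbccba
  11 |  17 | babacbccba
  12 |  19 | bacbccba
  13 |   3 | baccabcaabbaacbabacbccba
  14 |  12 | bbaacbabacbccba
  15 |   2 | bbaccabcaabbaacbabacbccba
  16 |   8 | bcaabbaacbabacbccba
  17 |  22 | bccba
  18 |   9 | caabbaacbabacbccba
  19 |   6 | cabcaabbaacbabacbccba
  20 |  24 | cba
  21 |  16 | cbabacbccba
  22 |   1 | cbbaccabcaabbaacbabacbccba
  23 |  21 | cbccba
  24 |   5 | ccabcaabbaacbabacbccba
  25 |  23 | ccba
  26 |   0 | ccbbaccabcaabbaacbabacbccba

SA = [26, 10, 14, 18, 11, 7, 15, 20, 4, 25, 13, 17, 19, 3, 12, 2, 8, 22, 9, 6, 24, 16, 1, 21, 5, 23, 0]
[i] adj suffixes → lcp
  [1] 26/10 → 1 ('a')
  [2] 10/14 → 2 ('aa')
  [3] 14/18 → 1 ('a')
  [4] 18/11 → 2 ('ab')
  [5] 11/7 → 2 ('ab')
  [6] 7/15 → 1 ('a')
  [7] 15/20 → 3 ('acb')
  [8] 20/4 → 2 ('ac')
  [9] 4/25 → 0 ('')
  [10] 25/13 → 2 ('ba')
  [11] 13/17 → 2 ('ba')
  [12] 17/19 → 2 ('ba')
  [13] 19/3 → 3 ('bac')
  [14] 3/12 → 1 ('b')
  [15] 12/2 → 3 ('bba')
  [16] 2/8 → 1 ('b')
  [17] 8/22 → 2 ('bc')
  [18] 22/9 → 0 ('')
  [19] 9/6 → 2 ('ca')
  [20] 6/24 → 1 ('c')
  [21] 24/16 → 3 ('cba')
  [22] 16/1 → 2 ('cb')
  [23] 1/21 → 2 ('cb')
  [24] 21/5 → 1 ('c')
  [25] 5/23 → 2 ('cc')
  [26] 23/0 → 3 ('ccb')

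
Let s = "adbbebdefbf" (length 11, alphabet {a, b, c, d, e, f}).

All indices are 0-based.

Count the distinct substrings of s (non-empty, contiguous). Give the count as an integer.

rank→(start, suffix):
  0 → (0, 'adbbebdefbf')
  1 → (2, 'bbebdefbf')
  2 → (5, 'bdefbf')
  3 → (3, 'bebdefbf')
  4 → (9, 'bf')
  5 → (1, 'dbbebdefbf')
  6 → (6, 'defbf')
  7 → (4, 'ebdefbf')
  8 → (7, 'efbf')
  9 → (10, 'f')
  10 → (8, 'fbf')

SA = [0, 2, 5, 3, 9, 1, 6, 4, 7, 10, 8]
i: (SA[i-1],SA[i]) lcp shared
  1: (0,2) 0 ''
  2: (2,5) 1 'b'
  3: (5,3) 1 'b'
  4: (3,9) 1 'b'
  5: (9,1) 0 ''
  6: (1,6) 1 'd'
  7: (6,4) 0 ''
  8: (4,7) 1 'e'
  9: (7,10) 0 ''
  10: (10,8) 1 'f'

n(n+1)/2 = 11·12/2 = 66
Σ LCP = 0 + 0 + 1 + 1 + 1 + 0 + 1 + 0 + 1 + 0 + 1 = 6
distinct = 66 − 6 = 60

60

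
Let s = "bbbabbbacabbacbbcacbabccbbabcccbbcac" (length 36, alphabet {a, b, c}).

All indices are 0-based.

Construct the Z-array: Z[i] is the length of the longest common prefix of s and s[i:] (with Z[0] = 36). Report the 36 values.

Z[0]=36
i=1: outside box; Z[1]=2 scan→box=[1,3)
i=2: min(r-i=1, Z[1]=2)=1; Z[2]=1
i=3: outside box; Z[3]=0
i=4: outside box; Z[4]=4 scan→box=[4,8)
i=5: min(r-i=3, Z[1]=2)=2; Z[5]=2
i=6: min(r-i=2, Z[2]=1)=1; Z[6]=1
i=7: min(r-i=1, Z[3]=0)=0; Z[7]=0
i=8: outside box; Z[8]=0
i=9: outside box; Z[9]=0
i=10: outside box; Z[10]=2 scan→box=[10,12)
i=11: min(r-i=1, Z[1]=2)=1; Z[11]=1
i=12: outside box; Z[12]=0
i=13: outside box; Z[13]=0
i=14: outside box; Z[14]=2 scan→box=[14,16)
i=15: min(r-i=1, Z[1]=2)=1; Z[15]=1
i=16: outside box; Z[16]=0
i=17: outside box; Z[17]=0
i=18: outside box; Z[18]=0
i=19: outside box; Z[19]=1 scan→box=[19,20)
i=20: outside box; Z[20]=0
i=21: outside box; Z[21]=1 scan→box=[21,22)
i=22: outside box; Z[22]=0
i=23: outside box; Z[23]=0
i=24: outside box; Z[24]=2 scan→box=[24,26)
i=25: min(r-i=1, Z[1]=2)=1; Z[25]=1
i=26: outside box; Z[26]=0
i=27: outside box; Z[27]=1 scan→box=[27,28)
i=28: outside box; Z[28]=0
i=29: outside box; Z[29]=0
i=30: outside box; Z[30]=0
i=31: outside box; Z[31]=2 scan→box=[31,33)
i=32: min(r-i=1, Z[1]=2)=1; Z[32]=1
i=33: outside box; Z[33]=0
i=34: outside box; Z[34]=0
i=35: outside box; Z[35]=0

[36, 2, 1, 0, 4, 2, 1, 0, 0, 0, 2, 1, 0, 0, 2, 1, 0, 0, 0, 1, 0, 1, 0, 0, 2, 1, 0, 1, 0, 0, 0, 2, 1, 0, 0, 0]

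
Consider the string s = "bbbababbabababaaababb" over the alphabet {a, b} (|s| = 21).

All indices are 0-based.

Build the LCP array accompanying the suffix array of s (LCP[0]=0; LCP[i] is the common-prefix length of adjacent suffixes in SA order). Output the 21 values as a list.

[0, 2, 1, 3, 5, 4, 5, 2, 3, 0, 1, 2, 4, 6, 5, 3, 4, 1, 2, 6, 2]

rank | idx | suffix
   0 |  14 | aaababb
   1 |  15 | aababb
   2 |  12 | abaaababb
   3 |  10 | ababaaababb
   4 |   8 | abababaaababb
   5 |  16 | ababb
   6 |   3 | ababbabababaaababb
   7 |  18 | abb
   8 |   5 | abbabababaaababb
   9 |  20 | b
  10 |  13 | baaababb
  11 |  11 | babaaababb
  12 |   9 | bababaaababb
  13 |   7 | babababaaababb
  14 |   2 | bababbabababaaababb
  15 |  17 | babb
  16 |   4 | babbabababaaababb
  17 |  19 | bb
  18 |   6 | bbabababaaababb
  19 |   1 | bbababbabababaaababb
  20 |   0 | bbbababbabababaaababb

SA = [14, 15, 12, 10, 8, 16, 3, 18, 5, 20, 13, 11, 9, 7, 2, 17, 4, 19, 6, 1, 0]
[i] adj suffixes → lcp
  [1] 14/15 → 2 ('aa')
  [2] 15/12 → 1 ('a')
  [3] 12/10 → 3 ('aba')
  [4] 10/8 → 5 ('ababa')
  [5] 8/16 → 4 ('abab')
  [6] 16/3 → 5 ('ababb')
  [7] 3/18 → 2 ('ab')
  [8] 18/5 → 3 ('abb')
  [9] 5/20 → 0 ('')
  [10] 20/13 → 1 ('b')
  [11] 13/11 → 2 ('ba')
  [12] 11/9 → 4 ('baba')
  [13] 9/7 → 6 ('bababa')
  [14] 7/2 → 5 ('babab')
  [15] 2/17 → 3 ('bab')
  [16] 17/4 → 4 ('babb')
  [17] 4/19 → 1 ('b')
  [18] 19/6 → 2 ('bb')
  [19] 6/1 → 6 ('bbabab')
  [20] 1/0 → 2 ('bb')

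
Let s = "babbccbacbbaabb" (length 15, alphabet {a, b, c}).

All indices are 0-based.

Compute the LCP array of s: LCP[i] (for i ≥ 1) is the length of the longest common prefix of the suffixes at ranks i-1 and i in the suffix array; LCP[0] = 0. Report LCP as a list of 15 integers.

[0, 1, 3, 1, 0, 1, 2, 2, 1, 2, 2, 1, 0, 2, 1]

rank→(start, suffix):
  0 → (11, 'aabb')
  1 → (12, 'abb')
  2 → (1, 'abbccbacbbaabb')
  3 → (7, 'acbbaabb')
  4 → (14, 'b')
  5 → (10, 'baabb')
  6 → (0, 'babbccbacbbaabb')
  7 → (6, 'bacbbaabb')
  8 → (13, 'bb')
  9 → (9, 'bbaabb')
  10 → (2, 'bbccbacbbaabb')
  11 → (3, 'bccbacbbaabb')
  12 → (5, 'cbacbbaabb')
  13 → (8, 'cbbaabb')
  14 → (4, 'ccbacbbaabb')

SA = [11, 12, 1, 7, 14, 10, 0, 6, 13, 9, 2, 3, 5, 8, 4]
rank  pair      lcp
   1  s[11:],s[12:]  1  'a'
   2  s[12:],s[1:]  3  'abb'
   3  s[1:],s[7:]  1  'a'
   4  s[7:],s[14:]  0  ''
   5  s[14:],s[10:]  1  'b'
   6  s[10:],s[0:]  2  'ba'
   7  s[0:],s[6:]  2  'ba'
   8  s[6:],s[13:]  1  'b'
   9  s[13:],s[9:]  2  'bb'
  10  s[9:],s[2:]  2  'bb'
  11  s[2:],s[3:]  1  'b'
  12  s[3:],s[5:]  0  ''
  13  s[5:],s[8:]  2  'cb'
  14  s[8:],s[4:]  1  'c'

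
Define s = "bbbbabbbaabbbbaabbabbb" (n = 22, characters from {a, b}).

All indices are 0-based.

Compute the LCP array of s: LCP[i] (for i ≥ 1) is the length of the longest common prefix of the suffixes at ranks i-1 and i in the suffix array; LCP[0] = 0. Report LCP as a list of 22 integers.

[0, 4, 1, 3, 4, 4, 0, 1, 5, 2, 5, 1, 2, 6, 3, 6, 2, 3, 7, 4, 3, 5]

rank→(start, suffix):
  0 → (14, 'aabbabbb')
  1 → (8, 'aabbbbaabbabbb')
  2 → (15, 'abbabbb')
  3 → (18, 'abbb')
  4 → (4, 'abbbaabbbbaabbabbb')
  5 → (9, 'abbbbaabbabbb')
  6 → (21, 'b')
  7 → (13, 'baabbabbb')
  8 → (7, 'baabbbbaabbabbb')
  9 → (17, 'babbb')
  10 → (3, 'babbbaabbbbaabbabbb')
  11 → (20, 'bb')
  12 → (12, 'bbaabbabbb')
  13 → (6, 'bbaabbbbaabbabbb')
  14 → (16, 'bbabbb')
  15 → (2, 'bbabbbaabbbbaabbabbb')
  16 → (19, 'bbb')
  17 → (11, 'bbbaabbabbb')
  18 → (5, 'bbbaabbbbaabbabbb')
  19 → (1, 'bbbabbbaabbbbaabbabbb')
  20 → (10, 'bbbbaabbabbb')
  21 → (0, 'bbbbabbbaabbbbaabbabbb')

SA = [14, 8, 15, 18, 4, 9, 21, 13, 7, 17, 3, 20, 12, 6, 16, 2, 19, 11, 5, 1, 10, 0]
rank  pair      lcp
   1  s[14:],s[8:]  4  'aabb'
   2  s[8:],s[15:]  1  'a'
   3  s[15:],s[18:]  3  'abb'
   4  s[18:],s[4:]  4  'abbb'
   5  s[4:],s[9:]  4  'abbb'
   6  s[9:],s[21:]  0  ''
   7  s[21:],s[13:]  1  'b'
   8  s[13:],s[7:]  5  'baabb'
   9  s[7:],s[17:]  2  'ba'
  10  s[17:],s[3:]  5  'babbb'
  11  s[3:],s[20:]  1  'b'
  12  s[20:],s[12:]  2  'bb'
  13  s[12:],s[6:]  6  'bbaabb'
  14  s[6:],s[16:]  3  'bba'
  15  s[16:],s[2:]  6  'bbabbb'
  16  s[2:],s[19:]  2  'bb'
  17  s[19:],s[11:]  3  'bbb'
  18  s[11:],s[5:]  7  'bbbaabb'
  19  s[5:],s[1:]  4  'bbba'
  20  s[1:],s[10:]  3  'bbb'
  21  s[10:],s[0:]  5  'bbbba'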